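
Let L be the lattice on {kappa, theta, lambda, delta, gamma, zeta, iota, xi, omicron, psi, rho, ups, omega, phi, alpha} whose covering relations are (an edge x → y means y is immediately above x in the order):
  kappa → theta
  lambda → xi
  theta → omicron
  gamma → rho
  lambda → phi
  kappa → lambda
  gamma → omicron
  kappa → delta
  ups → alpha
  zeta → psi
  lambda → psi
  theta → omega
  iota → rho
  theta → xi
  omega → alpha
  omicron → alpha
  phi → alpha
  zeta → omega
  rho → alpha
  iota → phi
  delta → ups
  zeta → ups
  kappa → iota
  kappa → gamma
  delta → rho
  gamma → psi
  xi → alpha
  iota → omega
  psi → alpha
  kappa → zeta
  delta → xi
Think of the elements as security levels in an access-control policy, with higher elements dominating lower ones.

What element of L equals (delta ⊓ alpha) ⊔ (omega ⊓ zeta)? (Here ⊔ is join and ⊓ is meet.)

delta ∧ alpha = delta
omega ∧ zeta = zeta
delta ∨ zeta = ups

ups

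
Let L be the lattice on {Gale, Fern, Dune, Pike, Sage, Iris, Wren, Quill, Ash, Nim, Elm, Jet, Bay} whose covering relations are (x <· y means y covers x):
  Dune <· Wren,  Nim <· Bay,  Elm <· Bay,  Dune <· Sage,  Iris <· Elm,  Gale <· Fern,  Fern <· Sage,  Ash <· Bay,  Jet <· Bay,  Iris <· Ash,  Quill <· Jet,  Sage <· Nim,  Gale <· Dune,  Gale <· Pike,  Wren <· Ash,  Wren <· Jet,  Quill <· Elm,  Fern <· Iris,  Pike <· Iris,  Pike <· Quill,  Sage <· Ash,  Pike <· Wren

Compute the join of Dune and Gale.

Dune

Common upper bounds of {Dune, Gale}: Ash, Bay, Dune, Jet, Nim, Sage, Wren.
The least among these is Dune.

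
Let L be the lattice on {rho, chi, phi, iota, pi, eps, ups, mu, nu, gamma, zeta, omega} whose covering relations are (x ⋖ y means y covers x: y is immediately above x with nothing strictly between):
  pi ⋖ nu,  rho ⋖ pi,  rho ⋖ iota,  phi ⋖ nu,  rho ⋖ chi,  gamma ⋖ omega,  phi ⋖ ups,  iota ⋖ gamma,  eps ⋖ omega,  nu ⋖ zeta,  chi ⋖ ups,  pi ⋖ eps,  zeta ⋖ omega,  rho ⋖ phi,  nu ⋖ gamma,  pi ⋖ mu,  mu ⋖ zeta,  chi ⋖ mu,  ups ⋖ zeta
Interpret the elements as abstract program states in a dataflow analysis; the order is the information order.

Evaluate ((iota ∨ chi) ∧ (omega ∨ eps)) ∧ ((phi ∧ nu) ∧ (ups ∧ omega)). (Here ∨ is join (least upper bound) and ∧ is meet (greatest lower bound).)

iota ∨ chi = omega
omega ∨ eps = omega
omega ∧ omega = omega
phi ∧ nu = phi
ups ∧ omega = ups
phi ∧ ups = phi
omega ∧ phi = phi

phi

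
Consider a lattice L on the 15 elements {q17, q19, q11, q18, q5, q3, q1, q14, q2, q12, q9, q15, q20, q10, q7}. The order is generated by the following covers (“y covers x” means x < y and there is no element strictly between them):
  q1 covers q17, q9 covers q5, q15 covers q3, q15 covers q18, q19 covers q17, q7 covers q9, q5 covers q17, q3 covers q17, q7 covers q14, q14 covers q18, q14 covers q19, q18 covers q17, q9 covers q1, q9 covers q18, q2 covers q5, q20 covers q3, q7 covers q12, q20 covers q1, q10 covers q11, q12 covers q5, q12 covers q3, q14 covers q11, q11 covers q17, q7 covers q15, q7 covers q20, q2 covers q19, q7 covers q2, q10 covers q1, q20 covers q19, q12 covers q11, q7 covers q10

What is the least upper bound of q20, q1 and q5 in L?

q7

Common upper bounds of {q20, q1, q5}: q7.
The least among these is q7.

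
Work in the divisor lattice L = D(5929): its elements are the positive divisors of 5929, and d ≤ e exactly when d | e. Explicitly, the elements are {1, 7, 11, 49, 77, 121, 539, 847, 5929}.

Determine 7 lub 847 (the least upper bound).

847

In the divisibility order, the join is the least common multiple: lcm(7, 847) = 847.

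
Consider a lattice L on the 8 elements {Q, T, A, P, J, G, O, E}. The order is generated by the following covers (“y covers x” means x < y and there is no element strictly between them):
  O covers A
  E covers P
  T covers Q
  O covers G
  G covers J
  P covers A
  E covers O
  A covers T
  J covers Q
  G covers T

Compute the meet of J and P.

Common lower bounds of {J, P}: Q.
The greatest among these is Q.

Q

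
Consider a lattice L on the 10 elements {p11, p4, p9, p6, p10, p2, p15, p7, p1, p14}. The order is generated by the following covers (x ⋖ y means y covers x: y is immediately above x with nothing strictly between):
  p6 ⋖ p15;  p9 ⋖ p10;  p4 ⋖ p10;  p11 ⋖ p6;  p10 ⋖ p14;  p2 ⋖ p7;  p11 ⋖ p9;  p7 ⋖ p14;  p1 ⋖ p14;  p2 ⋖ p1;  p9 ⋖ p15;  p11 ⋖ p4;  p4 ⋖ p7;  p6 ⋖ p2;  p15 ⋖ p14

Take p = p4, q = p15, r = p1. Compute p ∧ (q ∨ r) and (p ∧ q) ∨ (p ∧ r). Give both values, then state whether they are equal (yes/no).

p4; p11; no

q ∨ r = p14, so p ∧ (q ∨ r) = p4 ∧ p14 = p4.
p ∧ q = p11 and p ∧ r = p11, so (p ∧ q) ∨ (p ∧ r) = p11 ∨ p11 = p11.
Equal: no.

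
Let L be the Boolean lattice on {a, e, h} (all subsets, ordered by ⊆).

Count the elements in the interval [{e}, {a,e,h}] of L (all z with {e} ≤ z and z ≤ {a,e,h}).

The interval [{e}, {a,e,h}] = {{a,e,h}, {a,e}, {e,h}, {e}}, which has 4 elements.

4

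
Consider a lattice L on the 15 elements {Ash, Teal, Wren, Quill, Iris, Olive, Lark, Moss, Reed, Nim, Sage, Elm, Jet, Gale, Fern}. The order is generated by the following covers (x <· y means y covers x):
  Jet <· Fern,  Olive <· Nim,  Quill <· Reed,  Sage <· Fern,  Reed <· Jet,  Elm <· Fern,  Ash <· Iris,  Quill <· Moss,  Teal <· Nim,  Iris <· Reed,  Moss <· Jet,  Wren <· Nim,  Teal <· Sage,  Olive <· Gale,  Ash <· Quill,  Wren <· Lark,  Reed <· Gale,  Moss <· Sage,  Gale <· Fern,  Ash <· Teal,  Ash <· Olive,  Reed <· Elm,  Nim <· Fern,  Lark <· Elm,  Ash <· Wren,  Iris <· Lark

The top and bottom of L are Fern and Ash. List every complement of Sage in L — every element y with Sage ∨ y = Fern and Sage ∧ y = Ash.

Iris, Lark, Olive, Wren

Need y with Sage ∨ y = Fern and Sage ∧ y = Ash.
Checking each element gives: Iris, Lark, Olive, Wren.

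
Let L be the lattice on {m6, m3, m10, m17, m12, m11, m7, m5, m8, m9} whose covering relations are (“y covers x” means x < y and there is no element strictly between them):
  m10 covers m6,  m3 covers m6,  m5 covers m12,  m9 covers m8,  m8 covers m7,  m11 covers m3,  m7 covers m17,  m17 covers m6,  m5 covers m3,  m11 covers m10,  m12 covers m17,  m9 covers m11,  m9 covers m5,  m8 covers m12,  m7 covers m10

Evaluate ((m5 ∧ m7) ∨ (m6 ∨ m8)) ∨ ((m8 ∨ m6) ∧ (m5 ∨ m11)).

m5 ∧ m7 = m17
m6 ∨ m8 = m8
m17 ∨ m8 = m8
m8 ∨ m6 = m8
m5 ∨ m11 = m9
m8 ∧ m9 = m8
m8 ∨ m8 = m8

m8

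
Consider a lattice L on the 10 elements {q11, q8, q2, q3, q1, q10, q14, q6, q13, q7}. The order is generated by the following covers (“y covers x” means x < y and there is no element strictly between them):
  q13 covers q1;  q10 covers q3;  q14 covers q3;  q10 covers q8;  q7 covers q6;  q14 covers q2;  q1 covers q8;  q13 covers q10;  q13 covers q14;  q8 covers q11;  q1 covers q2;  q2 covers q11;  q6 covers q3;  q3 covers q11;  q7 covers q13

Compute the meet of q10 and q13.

Common lower bounds of {q10, q13}: q10, q11, q3, q8.
The greatest among these is q10.

q10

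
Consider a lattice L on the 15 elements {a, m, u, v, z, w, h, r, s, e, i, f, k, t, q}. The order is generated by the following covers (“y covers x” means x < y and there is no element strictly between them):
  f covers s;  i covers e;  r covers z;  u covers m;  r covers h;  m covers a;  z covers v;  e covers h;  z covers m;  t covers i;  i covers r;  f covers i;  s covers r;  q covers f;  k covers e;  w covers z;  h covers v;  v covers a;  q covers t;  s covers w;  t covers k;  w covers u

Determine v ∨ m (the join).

Common upper bounds of {v, m}: f, i, q, r, s, t, w, z.
The least among these is z.

z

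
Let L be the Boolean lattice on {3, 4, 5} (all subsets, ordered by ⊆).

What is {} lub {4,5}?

Common upper bounds of {{}, {4,5}}: {3,4,5}, {4,5}.
The least among these is {4,5}.

{4,5}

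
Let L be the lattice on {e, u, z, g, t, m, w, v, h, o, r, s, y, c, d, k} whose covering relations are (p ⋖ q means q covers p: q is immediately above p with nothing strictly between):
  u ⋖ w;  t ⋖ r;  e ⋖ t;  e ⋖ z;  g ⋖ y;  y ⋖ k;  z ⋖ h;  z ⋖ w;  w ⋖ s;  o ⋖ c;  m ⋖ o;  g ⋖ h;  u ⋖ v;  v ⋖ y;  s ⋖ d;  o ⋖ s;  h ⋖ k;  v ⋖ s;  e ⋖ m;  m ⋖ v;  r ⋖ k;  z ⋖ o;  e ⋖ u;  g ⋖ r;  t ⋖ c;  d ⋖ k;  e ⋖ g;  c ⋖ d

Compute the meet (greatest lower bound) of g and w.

Common lower bounds of {g, w}: e.
The greatest among these is e.

e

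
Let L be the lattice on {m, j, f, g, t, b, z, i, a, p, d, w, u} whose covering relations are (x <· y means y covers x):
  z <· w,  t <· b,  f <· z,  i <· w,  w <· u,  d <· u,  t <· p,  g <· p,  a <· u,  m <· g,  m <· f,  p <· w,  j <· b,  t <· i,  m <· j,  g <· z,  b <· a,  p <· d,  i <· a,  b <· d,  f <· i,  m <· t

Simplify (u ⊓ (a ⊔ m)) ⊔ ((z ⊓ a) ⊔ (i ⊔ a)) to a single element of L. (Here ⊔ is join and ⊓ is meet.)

a

a ∨ m = a
u ∧ a = a
z ∧ a = f
i ∨ a = a
f ∨ a = a
a ∨ a = a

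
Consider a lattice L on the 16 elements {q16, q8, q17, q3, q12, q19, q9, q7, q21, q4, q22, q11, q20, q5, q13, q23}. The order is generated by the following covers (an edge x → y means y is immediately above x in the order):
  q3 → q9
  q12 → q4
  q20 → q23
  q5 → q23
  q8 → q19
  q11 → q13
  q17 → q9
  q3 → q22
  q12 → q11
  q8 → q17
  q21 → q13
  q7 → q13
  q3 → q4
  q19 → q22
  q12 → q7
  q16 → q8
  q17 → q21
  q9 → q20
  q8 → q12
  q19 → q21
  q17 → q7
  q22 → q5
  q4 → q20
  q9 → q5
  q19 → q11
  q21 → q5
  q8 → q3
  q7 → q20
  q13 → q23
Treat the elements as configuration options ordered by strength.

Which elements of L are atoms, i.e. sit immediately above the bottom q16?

The atoms are exactly the elements that cover q16: q8.

q8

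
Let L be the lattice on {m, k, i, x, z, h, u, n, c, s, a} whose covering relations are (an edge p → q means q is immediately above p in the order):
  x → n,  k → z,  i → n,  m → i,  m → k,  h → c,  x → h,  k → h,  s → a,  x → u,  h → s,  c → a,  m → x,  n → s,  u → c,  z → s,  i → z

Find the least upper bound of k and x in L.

Common upper bounds of {k, x}: a, c, h, s.
The least among these is h.

h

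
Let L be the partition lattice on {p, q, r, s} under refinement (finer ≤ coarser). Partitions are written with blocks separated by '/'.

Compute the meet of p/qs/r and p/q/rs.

The meet (common refinement) of p/qs/r and p/q/rs intersects blocks pairwise, giving p/q/r/s.

p/q/r/s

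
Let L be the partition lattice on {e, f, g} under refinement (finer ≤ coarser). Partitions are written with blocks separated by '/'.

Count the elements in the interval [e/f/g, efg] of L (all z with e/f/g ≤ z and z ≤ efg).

5

The interval [e/f/g, efg] = {e/f/g, e/fg, ef/g, efg, eg/f}, which has 5 elements.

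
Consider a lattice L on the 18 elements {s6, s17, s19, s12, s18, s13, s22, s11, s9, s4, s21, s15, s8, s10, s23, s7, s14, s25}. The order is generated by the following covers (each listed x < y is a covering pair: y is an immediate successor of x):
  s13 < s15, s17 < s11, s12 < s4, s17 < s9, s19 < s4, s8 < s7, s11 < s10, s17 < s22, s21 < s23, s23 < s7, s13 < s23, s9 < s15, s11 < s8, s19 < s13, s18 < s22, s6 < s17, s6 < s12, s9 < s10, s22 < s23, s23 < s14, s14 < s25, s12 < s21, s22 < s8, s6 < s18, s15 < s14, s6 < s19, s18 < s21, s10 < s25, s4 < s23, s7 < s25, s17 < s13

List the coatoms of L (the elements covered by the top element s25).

s10, s14, s7

The coatoms are exactly the elements covered by s25: s10, s14, s7.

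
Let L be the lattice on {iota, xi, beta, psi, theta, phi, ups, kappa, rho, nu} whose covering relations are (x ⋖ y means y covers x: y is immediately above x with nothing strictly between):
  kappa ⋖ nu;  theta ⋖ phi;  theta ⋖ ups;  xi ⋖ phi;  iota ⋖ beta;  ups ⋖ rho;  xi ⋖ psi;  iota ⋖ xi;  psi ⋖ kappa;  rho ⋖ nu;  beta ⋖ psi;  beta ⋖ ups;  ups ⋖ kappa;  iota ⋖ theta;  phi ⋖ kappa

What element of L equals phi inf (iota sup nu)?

iota ∨ nu = nu
phi ∧ nu = phi

phi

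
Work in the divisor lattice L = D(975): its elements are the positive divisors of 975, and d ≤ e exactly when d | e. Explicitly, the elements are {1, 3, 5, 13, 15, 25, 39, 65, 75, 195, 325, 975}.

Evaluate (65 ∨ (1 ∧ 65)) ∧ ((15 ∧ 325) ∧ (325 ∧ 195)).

1 ∧ 65 = 1
65 ∨ 1 = 65
15 ∧ 325 = 5
325 ∧ 195 = 65
5 ∧ 65 = 5
65 ∧ 5 = 5

5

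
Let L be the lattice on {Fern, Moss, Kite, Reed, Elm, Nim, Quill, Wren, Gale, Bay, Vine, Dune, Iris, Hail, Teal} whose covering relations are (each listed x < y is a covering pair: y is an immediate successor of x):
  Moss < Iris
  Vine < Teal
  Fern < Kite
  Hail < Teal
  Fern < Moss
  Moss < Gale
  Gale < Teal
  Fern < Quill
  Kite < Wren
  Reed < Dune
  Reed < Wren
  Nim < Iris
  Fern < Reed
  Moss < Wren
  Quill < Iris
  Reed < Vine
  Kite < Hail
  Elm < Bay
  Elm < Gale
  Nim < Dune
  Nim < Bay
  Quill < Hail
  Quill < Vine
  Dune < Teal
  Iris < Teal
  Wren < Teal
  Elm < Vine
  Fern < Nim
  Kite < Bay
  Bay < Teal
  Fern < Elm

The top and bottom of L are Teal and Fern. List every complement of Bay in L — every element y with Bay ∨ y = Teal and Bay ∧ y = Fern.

Moss, Quill, Reed

Need y with Bay ∨ y = Teal and Bay ∧ y = Fern.
Checking each element gives: Moss, Quill, Reed.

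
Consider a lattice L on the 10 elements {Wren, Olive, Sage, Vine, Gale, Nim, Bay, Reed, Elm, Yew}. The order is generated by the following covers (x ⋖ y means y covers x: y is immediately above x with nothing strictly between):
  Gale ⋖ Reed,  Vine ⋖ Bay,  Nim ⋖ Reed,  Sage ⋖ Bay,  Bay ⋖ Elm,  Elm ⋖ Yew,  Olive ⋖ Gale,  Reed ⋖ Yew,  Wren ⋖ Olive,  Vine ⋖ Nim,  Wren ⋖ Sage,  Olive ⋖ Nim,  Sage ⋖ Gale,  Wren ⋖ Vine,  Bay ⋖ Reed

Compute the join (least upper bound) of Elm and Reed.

Yew

Common upper bounds of {Elm, Reed}: Yew.
The least among these is Yew.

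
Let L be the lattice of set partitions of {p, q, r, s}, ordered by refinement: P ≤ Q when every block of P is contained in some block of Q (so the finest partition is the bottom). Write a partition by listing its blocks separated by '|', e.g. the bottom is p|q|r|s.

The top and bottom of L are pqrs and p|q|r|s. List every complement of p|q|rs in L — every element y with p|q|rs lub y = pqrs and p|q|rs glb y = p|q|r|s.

pqr|s, pqs|r, pr|qs, ps|qr

Need y with p|q|rs ∨ y = pqrs and p|q|rs ∧ y = p|q|r|s.
Checking each element gives: pqr|s, pqs|r, pr|qs, ps|qr.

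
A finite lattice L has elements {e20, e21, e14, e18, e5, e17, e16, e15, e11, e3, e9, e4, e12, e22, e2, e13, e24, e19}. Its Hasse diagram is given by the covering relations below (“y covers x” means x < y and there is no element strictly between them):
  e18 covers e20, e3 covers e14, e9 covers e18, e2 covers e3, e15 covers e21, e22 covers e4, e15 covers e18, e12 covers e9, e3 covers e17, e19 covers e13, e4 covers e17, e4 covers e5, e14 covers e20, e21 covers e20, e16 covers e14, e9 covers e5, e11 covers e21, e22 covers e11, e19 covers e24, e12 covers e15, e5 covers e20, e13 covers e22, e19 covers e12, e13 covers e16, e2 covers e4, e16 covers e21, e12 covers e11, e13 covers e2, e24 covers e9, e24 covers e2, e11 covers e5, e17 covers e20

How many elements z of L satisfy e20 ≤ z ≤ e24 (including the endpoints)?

The interval [e20, e24] = {e14, e17, e18, e2, e20, e24, e3, e4, e5, e9}, which has 10 elements.

10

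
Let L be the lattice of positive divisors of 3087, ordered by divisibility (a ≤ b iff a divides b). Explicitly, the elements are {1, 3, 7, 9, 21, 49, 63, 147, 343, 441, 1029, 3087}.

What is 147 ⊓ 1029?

In the divisibility order, the meet is the greatest common divisor: gcd(147, 1029) = 147.

147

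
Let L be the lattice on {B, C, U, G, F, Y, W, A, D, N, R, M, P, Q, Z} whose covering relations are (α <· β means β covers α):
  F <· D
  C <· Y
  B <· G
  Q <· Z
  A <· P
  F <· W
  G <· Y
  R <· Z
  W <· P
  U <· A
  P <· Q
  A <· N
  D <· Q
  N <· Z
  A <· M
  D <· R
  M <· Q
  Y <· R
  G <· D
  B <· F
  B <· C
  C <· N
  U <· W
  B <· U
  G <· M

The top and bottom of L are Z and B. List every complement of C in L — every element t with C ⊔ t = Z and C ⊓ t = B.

M, P, Q, W

Need t with C ∨ t = Z and C ∧ t = B.
Checking each element gives: M, P, Q, W.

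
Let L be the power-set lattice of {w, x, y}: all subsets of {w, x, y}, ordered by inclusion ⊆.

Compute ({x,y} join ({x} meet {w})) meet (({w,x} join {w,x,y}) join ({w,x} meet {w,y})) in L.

{x} ∧ {w} = ∅
{x,y} ∨ ∅ = {x,y}
{w,x} ∨ {w,x,y} = {w,x,y}
{w,x} ∧ {w,y} = {w}
{w,x,y} ∨ {w} = {w,x,y}
{x,y} ∧ {w,x,y} = {x,y}

{x,y}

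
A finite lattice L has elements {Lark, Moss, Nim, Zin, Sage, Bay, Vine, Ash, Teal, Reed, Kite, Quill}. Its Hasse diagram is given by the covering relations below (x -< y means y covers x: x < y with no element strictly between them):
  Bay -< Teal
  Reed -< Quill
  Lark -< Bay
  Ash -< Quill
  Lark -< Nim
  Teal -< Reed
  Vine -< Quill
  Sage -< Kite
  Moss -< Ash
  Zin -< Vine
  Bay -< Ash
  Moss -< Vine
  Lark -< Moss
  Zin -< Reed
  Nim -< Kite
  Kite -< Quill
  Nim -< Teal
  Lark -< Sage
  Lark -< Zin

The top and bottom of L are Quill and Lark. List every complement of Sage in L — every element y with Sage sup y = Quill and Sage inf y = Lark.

Ash, Bay, Moss, Reed, Teal, Vine, Zin

Need y with Sage ∨ y = Quill and Sage ∧ y = Lark.
Checking each element gives: Ash, Bay, Moss, Reed, Teal, Vine, Zin.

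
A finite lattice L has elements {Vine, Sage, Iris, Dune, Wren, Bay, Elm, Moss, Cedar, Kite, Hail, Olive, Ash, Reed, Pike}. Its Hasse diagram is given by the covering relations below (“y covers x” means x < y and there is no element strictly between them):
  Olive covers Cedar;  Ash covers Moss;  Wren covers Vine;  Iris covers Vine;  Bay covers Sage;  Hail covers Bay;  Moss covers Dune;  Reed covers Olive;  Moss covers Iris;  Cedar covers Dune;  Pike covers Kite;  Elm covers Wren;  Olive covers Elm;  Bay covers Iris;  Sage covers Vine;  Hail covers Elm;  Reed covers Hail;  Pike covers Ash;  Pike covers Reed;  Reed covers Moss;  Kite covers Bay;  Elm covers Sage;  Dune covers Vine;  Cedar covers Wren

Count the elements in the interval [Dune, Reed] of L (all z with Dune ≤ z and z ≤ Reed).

The interval [Dune, Reed] = {Cedar, Dune, Moss, Olive, Reed}, which has 5 elements.

5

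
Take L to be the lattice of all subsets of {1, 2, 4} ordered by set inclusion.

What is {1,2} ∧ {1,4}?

{1}

Common lower bounds of {{1,2}, {1,4}}: {1}, ∅.
The greatest among these is {1}.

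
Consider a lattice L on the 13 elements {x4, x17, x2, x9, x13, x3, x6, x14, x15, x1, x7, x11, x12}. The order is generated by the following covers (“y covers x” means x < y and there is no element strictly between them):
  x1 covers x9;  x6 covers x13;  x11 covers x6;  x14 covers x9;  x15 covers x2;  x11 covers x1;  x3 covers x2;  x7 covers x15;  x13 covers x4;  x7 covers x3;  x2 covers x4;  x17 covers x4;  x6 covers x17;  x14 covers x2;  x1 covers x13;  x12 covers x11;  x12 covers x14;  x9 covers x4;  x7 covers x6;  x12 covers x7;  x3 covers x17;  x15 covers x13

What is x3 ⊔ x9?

Common upper bounds of {x3, x9}: x12.
The least among these is x12.

x12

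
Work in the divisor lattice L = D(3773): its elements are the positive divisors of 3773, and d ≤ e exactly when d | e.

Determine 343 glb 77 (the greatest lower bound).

Common lower bounds of {343, 77}: 1, 7.
The greatest among these is 7.

7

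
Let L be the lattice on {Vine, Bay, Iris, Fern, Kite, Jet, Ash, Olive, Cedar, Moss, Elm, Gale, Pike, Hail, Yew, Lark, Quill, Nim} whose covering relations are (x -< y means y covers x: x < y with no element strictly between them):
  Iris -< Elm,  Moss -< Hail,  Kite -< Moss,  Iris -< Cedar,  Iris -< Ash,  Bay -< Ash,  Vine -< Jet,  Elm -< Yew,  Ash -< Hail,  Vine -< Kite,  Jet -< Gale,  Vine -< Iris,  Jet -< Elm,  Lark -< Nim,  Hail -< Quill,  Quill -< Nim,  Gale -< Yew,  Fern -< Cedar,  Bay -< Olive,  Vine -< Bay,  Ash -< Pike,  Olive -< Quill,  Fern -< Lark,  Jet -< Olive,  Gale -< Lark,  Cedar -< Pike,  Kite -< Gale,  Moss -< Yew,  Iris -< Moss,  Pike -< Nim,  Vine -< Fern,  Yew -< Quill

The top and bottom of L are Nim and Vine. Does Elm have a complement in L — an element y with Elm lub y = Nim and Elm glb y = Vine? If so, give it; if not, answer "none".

Need y with Elm ∨ y = Nim and Elm ∧ y = Vine.
Checking each element gives: Fern.

Fern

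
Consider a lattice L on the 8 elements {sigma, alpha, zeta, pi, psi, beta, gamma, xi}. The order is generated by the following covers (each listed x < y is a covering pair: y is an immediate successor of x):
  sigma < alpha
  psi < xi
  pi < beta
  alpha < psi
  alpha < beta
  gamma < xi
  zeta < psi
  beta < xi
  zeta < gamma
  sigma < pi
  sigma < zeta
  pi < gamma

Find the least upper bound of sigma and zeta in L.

Common upper bounds of {sigma, zeta}: gamma, psi, xi, zeta.
The least among these is zeta.

zeta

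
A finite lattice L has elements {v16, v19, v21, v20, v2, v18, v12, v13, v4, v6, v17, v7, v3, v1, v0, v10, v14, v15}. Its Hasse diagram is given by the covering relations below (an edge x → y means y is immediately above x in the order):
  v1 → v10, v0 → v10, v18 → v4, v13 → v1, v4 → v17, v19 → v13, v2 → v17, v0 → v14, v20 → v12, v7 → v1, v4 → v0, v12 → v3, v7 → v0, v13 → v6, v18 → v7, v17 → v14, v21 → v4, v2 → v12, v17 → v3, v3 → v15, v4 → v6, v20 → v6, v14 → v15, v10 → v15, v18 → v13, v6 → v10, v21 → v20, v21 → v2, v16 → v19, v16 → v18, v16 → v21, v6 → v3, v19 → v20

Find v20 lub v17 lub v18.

v3

Common upper bounds of {v20, v17, v18}: v15, v3.
The least among these is v3.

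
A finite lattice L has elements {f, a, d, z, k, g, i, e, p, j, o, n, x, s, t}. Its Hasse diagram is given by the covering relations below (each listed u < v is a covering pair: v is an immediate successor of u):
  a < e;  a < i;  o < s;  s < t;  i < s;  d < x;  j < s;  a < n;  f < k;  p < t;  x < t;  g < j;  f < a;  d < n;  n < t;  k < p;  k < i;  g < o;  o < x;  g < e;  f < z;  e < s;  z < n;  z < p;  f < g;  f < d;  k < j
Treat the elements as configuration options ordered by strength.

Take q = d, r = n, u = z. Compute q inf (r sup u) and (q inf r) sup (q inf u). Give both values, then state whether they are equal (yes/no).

r sup u = n, so q inf (r sup u) = d inf n = d.
q inf r = d and q inf u = f, so (q inf r) sup (q inf u) = d sup f = d.
Equal: yes.

d; d; yes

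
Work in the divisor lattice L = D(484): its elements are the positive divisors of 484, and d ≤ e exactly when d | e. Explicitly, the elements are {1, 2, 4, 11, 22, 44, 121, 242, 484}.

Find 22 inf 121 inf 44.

In the divisibility order, the meet is the greatest common divisor: gcd(22, 121, 44) = 11.

11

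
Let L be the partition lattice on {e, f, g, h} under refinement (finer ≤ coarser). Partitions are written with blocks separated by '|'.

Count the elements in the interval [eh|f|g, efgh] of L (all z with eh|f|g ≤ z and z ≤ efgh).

The interval [eh|f|g, efgh] = {efgh, efh|g, egh|f, eh|fg, eh|f|g}, which has 5 elements.

5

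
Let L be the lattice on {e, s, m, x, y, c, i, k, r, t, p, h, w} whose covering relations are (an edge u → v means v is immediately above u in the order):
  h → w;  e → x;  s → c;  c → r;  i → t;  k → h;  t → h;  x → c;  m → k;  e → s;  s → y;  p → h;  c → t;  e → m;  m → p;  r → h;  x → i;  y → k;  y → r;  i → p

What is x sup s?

Common upper bounds of {x, s}: c, h, r, t, w.
The least among these is c.

c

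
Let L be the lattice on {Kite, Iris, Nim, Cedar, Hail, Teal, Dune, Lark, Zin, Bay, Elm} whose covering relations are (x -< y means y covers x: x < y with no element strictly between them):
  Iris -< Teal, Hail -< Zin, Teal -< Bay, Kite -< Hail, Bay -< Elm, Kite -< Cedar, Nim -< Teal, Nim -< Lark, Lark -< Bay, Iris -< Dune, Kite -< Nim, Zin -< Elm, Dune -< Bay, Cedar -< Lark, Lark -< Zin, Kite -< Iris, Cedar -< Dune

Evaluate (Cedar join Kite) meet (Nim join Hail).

Cedar

Cedar ∨ Kite = Cedar
Nim ∨ Hail = Zin
Cedar ∧ Zin = Cedar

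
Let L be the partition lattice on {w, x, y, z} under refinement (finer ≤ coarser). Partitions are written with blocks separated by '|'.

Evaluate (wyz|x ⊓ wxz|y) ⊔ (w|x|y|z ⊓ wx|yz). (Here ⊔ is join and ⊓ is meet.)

wz|x|y

wyz|x ∧ wxz|y = wz|x|y
w|x|y|z ∧ wx|yz = w|x|y|z
wz|x|y ∨ w|x|y|z = wz|x|y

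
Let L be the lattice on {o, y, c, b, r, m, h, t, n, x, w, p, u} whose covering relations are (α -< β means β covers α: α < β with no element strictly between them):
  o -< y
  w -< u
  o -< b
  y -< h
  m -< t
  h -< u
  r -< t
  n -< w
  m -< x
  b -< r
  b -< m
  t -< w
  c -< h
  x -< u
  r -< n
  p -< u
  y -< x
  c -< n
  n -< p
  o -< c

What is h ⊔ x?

u

Common upper bounds of {h, x}: u.
The least among these is u.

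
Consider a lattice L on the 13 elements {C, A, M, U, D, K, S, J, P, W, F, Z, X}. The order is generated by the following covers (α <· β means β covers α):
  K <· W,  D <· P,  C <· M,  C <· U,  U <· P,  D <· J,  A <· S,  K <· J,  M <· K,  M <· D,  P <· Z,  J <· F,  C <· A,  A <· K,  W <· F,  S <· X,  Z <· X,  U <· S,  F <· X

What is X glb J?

J

Common lower bounds of {X, J}: A, C, D, J, K, M.
The greatest among these is J.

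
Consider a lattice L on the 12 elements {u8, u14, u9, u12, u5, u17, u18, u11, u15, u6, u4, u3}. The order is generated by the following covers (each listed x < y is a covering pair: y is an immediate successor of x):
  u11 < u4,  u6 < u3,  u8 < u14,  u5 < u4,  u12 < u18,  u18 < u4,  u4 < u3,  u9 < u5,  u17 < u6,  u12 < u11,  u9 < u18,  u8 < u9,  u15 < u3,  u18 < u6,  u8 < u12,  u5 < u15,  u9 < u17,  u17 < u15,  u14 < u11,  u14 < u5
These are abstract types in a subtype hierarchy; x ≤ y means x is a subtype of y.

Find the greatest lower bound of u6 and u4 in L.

u18

Common lower bounds of {u6, u4}: u12, u18, u8, u9.
The greatest among these is u18.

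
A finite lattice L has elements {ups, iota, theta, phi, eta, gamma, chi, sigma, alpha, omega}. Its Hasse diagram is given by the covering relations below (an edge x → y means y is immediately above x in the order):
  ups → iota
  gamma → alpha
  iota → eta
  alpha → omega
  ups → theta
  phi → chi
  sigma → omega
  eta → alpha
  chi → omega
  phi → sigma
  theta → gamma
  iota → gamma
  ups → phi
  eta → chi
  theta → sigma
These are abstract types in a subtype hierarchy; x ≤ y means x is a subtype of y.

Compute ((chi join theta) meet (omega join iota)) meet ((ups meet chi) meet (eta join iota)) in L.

ups

chi ∨ theta = omega
omega ∨ iota = omega
omega ∧ omega = omega
ups ∧ chi = ups
eta ∨ iota = eta
ups ∧ eta = ups
omega ∧ ups = ups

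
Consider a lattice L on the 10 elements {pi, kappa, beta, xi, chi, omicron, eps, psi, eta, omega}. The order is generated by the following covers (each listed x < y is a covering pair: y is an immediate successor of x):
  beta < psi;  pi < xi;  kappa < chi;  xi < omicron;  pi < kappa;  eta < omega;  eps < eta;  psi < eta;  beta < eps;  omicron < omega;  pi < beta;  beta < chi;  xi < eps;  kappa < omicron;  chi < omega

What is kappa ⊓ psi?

Common lower bounds of {kappa, psi}: pi.
The greatest among these is pi.

pi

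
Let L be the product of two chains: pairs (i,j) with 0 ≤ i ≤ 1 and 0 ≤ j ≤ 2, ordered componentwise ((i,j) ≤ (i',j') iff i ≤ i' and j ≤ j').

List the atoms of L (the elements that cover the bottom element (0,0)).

(0,1), (1,0)

The atoms are exactly the elements that cover (0,0): (0,1), (1,0).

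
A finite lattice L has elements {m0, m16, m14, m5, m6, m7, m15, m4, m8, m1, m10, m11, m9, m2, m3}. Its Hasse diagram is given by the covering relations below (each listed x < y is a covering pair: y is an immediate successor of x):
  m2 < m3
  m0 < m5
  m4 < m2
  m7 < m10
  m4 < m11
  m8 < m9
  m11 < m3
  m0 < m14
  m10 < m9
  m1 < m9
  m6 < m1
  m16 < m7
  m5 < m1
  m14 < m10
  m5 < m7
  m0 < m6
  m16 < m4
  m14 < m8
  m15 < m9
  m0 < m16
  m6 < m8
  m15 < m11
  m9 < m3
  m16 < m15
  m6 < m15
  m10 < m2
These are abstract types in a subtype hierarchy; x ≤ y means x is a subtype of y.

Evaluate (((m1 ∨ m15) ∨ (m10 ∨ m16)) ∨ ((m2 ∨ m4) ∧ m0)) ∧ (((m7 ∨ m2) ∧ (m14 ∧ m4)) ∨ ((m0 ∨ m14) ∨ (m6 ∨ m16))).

m9

m1 ∨ m15 = m9
m10 ∨ m16 = m10
m9 ∨ m10 = m9
m2 ∨ m4 = m2
m2 ∧ m0 = m0
m9 ∨ m0 = m9
m7 ∨ m2 = m2
m14 ∧ m4 = m0
m2 ∧ m0 = m0
m0 ∨ m14 = m14
m6 ∨ m16 = m15
m14 ∨ m15 = m9
m0 ∨ m9 = m9
m9 ∧ m9 = m9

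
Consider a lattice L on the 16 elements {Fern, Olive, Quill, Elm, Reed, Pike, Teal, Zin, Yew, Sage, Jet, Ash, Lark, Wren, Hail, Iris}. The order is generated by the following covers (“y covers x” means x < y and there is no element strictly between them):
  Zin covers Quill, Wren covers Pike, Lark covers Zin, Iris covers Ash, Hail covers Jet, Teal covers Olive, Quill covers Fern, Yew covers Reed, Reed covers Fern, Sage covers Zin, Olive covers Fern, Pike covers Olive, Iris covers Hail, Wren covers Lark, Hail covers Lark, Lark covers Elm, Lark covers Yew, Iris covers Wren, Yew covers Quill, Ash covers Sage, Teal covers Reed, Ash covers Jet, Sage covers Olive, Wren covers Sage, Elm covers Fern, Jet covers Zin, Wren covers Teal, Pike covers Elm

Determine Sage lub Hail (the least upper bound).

Iris

Common upper bounds of {Sage, Hail}: Iris.
The least among these is Iris.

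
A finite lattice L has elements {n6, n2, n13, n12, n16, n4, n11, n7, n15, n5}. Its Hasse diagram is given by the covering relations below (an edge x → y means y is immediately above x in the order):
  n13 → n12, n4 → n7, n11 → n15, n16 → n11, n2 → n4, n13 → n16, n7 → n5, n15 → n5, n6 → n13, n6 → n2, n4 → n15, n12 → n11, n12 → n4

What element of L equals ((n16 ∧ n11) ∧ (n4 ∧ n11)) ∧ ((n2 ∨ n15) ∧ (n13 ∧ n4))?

n16 ∧ n11 = n16
n4 ∧ n11 = n12
n16 ∧ n12 = n13
n2 ∨ n15 = n15
n13 ∧ n4 = n13
n15 ∧ n13 = n13
n13 ∧ n13 = n13

n13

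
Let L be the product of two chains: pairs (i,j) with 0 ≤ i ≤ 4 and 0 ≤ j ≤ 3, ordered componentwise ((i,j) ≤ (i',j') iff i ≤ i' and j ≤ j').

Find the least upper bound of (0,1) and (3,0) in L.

(3,1)

In a product of chains, the join is componentwise max, giving (3,1).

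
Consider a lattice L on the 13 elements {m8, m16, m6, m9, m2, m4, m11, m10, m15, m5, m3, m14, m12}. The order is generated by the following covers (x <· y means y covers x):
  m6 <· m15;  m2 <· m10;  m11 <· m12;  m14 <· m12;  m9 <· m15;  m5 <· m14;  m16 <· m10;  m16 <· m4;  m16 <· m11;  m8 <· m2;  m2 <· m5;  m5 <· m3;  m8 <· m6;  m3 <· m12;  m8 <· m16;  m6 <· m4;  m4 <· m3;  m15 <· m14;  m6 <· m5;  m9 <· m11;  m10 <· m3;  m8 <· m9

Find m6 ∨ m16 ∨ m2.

m3

Common upper bounds of {m6, m16, m2}: m12, m3.
The least among these is m3.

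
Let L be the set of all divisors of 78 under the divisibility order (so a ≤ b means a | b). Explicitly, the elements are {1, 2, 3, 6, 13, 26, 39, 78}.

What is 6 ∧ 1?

Common lower bounds of {6, 1}: 1.
The greatest among these is 1.

1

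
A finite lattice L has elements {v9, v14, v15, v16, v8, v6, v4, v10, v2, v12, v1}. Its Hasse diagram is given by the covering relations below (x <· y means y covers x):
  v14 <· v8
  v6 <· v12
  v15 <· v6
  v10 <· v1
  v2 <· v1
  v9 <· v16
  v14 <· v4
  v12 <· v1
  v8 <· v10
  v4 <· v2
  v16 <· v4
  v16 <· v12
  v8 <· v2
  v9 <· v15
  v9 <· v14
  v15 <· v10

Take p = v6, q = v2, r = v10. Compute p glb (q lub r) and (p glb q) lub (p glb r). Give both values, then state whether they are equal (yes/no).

v6; v15; no

q lub r = v1, so p glb (q lub r) = v6 glb v1 = v6.
p glb q = v9 and p glb r = v15, so (p glb q) lub (p glb r) = v9 lub v15 = v15.
Equal: no.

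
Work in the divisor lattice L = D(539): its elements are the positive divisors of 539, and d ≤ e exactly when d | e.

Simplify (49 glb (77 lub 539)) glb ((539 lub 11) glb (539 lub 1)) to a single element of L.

77 ∨ 539 = 539
49 ∧ 539 = 49
539 ∨ 11 = 539
539 ∨ 1 = 539
539 ∧ 539 = 539
49 ∧ 539 = 49

49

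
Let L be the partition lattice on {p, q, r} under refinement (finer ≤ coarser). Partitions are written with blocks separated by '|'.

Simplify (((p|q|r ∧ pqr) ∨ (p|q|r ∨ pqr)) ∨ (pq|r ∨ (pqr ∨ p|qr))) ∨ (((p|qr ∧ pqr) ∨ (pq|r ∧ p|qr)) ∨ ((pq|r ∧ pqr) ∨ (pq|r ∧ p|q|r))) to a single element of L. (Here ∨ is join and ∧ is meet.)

p|q|r ∧ pqr = p|q|r
p|q|r ∨ pqr = pqr
p|q|r ∨ pqr = pqr
pqr ∨ p|qr = pqr
pq|r ∨ pqr = pqr
pqr ∨ pqr = pqr
p|qr ∧ pqr = p|qr
pq|r ∧ p|qr = p|q|r
p|qr ∨ p|q|r = p|qr
pq|r ∧ pqr = pq|r
pq|r ∧ p|q|r = p|q|r
pq|r ∨ p|q|r = pq|r
p|qr ∨ pq|r = pqr
pqr ∨ pqr = pqr

pqr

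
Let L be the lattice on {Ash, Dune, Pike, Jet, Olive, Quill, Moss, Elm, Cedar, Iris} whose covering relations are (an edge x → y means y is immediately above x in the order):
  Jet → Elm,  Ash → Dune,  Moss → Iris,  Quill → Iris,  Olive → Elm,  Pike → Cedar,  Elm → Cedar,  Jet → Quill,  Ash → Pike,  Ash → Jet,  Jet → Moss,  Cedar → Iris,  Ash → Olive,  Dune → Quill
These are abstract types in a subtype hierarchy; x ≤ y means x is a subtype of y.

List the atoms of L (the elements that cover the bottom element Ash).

Dune, Jet, Olive, Pike

The atoms are exactly the elements that cover Ash: Dune, Jet, Olive, Pike.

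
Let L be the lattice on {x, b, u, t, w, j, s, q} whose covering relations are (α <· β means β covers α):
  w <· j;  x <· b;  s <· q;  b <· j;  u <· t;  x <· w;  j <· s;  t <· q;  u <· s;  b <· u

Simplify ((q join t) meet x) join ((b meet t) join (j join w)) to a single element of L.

q ∨ t = q
q ∧ x = x
b ∧ t = b
j ∨ w = j
b ∨ j = j
x ∨ j = j

j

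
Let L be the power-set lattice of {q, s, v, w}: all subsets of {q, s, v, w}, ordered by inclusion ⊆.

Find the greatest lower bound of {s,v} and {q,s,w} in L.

Under ⊆, meet is intersection: {s,v} ∩ {q,s,w} = {s}.

{s}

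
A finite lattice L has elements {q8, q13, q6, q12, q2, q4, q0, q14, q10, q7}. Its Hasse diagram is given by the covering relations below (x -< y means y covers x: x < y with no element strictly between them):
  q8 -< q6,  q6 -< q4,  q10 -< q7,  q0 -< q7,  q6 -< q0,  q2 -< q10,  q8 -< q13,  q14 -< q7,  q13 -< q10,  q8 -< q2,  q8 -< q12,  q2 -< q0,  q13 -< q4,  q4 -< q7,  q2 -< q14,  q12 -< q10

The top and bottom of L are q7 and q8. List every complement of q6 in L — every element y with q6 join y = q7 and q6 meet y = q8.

q10, q12, q14

Need y with q6 ∨ y = q7 and q6 ∧ y = q8.
Checking each element gives: q10, q12, q14.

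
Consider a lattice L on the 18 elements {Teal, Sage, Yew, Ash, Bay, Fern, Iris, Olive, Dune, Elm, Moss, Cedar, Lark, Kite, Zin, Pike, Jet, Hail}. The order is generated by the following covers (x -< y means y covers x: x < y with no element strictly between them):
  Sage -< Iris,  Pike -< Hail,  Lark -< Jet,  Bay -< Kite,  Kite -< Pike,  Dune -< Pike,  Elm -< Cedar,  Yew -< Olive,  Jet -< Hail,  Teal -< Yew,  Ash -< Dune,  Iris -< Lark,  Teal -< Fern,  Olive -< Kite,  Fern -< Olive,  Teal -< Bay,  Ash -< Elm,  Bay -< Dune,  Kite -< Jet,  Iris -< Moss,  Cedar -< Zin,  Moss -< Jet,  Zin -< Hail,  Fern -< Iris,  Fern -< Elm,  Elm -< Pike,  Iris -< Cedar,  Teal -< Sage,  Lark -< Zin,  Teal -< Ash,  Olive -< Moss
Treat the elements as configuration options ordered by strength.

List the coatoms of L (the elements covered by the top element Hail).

The coatoms are exactly the elements covered by Hail: Jet, Pike, Zin.

Jet, Pike, Zin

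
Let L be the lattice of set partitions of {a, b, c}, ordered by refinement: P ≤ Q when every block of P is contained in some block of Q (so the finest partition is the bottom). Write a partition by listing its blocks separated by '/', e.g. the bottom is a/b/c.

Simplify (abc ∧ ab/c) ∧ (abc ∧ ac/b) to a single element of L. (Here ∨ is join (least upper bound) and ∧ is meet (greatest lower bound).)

a/b/c

abc ∧ ab/c = ab/c
abc ∧ ac/b = ac/b
ab/c ∧ ac/b = a/b/c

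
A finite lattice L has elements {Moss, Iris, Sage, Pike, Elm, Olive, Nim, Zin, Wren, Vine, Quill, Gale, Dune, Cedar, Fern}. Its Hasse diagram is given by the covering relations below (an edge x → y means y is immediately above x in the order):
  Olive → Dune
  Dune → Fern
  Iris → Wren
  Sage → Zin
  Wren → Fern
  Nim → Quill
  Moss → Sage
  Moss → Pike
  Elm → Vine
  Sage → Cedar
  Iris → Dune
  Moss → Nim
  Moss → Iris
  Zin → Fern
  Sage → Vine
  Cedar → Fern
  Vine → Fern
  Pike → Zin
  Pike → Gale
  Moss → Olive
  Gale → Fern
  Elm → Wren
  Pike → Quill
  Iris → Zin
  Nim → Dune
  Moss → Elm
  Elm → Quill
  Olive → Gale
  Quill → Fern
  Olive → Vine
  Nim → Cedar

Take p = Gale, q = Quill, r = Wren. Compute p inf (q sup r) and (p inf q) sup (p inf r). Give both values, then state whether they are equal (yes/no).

Gale; Pike; no

q sup r = Fern, so p inf (q sup r) = Gale inf Fern = Gale.
p inf q = Pike and p inf r = Moss, so (p inf q) sup (p inf r) = Pike sup Moss = Pike.
Equal: no.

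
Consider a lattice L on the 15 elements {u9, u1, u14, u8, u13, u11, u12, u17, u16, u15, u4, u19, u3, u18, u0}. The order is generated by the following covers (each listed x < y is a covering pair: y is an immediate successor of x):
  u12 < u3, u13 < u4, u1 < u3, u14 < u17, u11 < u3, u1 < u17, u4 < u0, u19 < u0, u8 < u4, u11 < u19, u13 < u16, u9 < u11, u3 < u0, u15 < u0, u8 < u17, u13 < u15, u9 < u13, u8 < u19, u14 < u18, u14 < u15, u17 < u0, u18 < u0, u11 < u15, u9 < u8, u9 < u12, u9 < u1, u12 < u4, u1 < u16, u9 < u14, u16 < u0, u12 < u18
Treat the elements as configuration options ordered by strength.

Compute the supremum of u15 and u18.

Common upper bounds of {u15, u18}: u0.
The least among these is u0.

u0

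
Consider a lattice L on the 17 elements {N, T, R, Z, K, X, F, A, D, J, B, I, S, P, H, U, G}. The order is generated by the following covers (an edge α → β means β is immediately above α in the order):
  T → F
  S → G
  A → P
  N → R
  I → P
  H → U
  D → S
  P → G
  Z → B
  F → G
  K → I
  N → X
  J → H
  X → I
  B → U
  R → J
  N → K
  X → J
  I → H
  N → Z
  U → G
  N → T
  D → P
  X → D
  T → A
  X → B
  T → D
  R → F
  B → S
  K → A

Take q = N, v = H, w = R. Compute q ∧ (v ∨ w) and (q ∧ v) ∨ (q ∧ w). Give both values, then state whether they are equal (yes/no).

N; N; yes

v ∨ w = H, so q ∧ (v ∨ w) = N ∧ H = N.
q ∧ v = N and q ∧ w = N, so (q ∧ v) ∨ (q ∧ w) = N ∨ N = N.
Equal: yes.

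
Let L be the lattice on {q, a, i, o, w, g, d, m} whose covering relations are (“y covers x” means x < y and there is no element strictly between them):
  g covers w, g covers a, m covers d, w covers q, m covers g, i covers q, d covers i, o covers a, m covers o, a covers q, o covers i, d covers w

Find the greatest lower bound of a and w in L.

Common lower bounds of {a, w}: q.
The greatest among these is q.

q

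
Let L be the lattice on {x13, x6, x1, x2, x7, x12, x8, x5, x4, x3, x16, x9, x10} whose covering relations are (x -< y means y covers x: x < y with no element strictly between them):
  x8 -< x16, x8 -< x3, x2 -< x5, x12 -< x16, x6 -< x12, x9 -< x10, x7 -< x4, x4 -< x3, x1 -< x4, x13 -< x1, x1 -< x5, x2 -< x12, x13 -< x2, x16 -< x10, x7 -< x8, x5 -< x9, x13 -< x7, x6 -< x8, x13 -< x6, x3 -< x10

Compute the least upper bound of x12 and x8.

x16

Common upper bounds of {x12, x8}: x10, x16.
The least among these is x16.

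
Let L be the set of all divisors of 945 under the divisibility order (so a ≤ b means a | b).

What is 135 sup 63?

945

In the divisibility order, the join is the least common multiple: lcm(135, 63) = 945.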